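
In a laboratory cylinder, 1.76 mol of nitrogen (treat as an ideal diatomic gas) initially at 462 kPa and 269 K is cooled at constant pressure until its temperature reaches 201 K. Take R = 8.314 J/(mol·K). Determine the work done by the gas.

V₁ = nRT₁/P₁ = 1.76×8.314×269/462 = 8.52 L.
Isobaric: P stays 462 kPa; V/T = const ⇒ T₂ = 201 K, V₂ = 6.37 L.
W = PΔV = 462×(6.37−8.52) kPa·L = -995 J.

-995 J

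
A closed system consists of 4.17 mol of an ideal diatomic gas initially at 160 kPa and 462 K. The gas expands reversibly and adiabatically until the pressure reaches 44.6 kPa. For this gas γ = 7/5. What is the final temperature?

V₁ = nRT₁/P₁ = 4.17×8.314×462/160 = 100 L.
Adiabatic: T₂/T₁ = (P₂/P₁)^((γ−1)/γ) ⇒ T₂ = 462×(0.279)^0.286 = 321 K; V₂ = 249 L.

321 K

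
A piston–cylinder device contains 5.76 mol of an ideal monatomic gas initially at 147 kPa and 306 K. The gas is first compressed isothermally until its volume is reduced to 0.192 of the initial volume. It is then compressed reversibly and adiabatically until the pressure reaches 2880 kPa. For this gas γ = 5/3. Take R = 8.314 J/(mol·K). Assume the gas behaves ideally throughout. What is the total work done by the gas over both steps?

V₁ = nRT₁/P₁ = 5.76×8.314×306/147 = 99.7 L.
Step 1 — Isothermal: T stays 306 K; PV = const ⇒ V₂ = 19.1 L, P₂ = 766 kPa.
ΔU = 0 (ideal gas, T constant).
W = nRT ln(V₂/V₁) = 5.76×8.314×306×ln(0.192) = -24200 J.
Q = ΔU + W = -24200 J.
State after step 1: P = 766 kPa, V = 19.1 L, T = 306 K.
Step 2 — Adiabatic: T₂/T₁ = (P₂/P₁)^((γ−1)/γ) ⇒ T₂ = 306×(3.76)^0.400 = 520 K; V₂ = 8.64 L.
ΔU = nCvΔT = 5.76×12.5×(520−306) = 15400 J.
Q = 0 for an adiabatic process, so W = −ΔU = -15400 J.
Net over both steps: W = -39500 J, Q = -24200 J, ΔU = 15400 J.

-39500 J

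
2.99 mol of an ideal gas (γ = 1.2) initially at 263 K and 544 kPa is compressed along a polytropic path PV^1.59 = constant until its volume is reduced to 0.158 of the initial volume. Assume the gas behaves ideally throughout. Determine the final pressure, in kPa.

10200 kPa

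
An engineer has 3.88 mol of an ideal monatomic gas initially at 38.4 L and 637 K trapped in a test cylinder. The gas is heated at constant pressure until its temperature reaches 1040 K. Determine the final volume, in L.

P₁ = nRT₁/V₁ = 3.88×8.314×637/38.4 = 535 kPa.
Isobaric: P stays 535 kPa; V/T = const ⇒ T₂ = 1040 K, V₂ = 62.7 L.

62.7 L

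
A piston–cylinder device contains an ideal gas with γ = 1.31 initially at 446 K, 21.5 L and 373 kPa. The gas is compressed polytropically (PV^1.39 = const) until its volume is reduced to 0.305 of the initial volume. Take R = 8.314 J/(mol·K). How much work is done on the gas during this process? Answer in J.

n = P₁V₁/(RT₁) = 373×21.5/(8.314×446) = 2.16 mol.
Polytropic n=1.39: T₂ = T₁(V₁/V₂)^(n−1) = 446×(3.28)^0.39 = 709 K; P₂ = P₁(V₁/V₂)^n = 1940 kPa.
W = (P₁V₁−P₂V₂)/(n−1) = (373×21.5−1940×6.56)/0.39 = -12100 J.
Work done on the gas = −W_by = 12100 J.

12100 J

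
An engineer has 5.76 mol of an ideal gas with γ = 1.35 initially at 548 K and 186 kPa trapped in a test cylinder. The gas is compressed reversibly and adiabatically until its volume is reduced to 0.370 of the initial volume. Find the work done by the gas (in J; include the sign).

V₁ = nRT₁/P₁ = 5.76×8.314×548/186 = 141 L.
Adiabatic: TV^(γ−1) = const ⇒ T₂ = 548×(2.70)^0.350 = 776 K; PV^γ = const ⇒ P₂ = 712 kPa.
ΔU = nCvΔT = 5.76×23.8×(776−548) = 31200 J.
Q = 0 for an adiabatic process, so W = −ΔU = -31200 J.

-31200 J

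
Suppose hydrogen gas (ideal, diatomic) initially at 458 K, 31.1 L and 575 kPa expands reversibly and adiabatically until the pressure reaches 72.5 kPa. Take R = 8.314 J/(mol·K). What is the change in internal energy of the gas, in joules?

-20000 J

n = P₁V₁/(RT₁) = 575×31.1/(8.314×458) = 4.70 mol.
Adiabatic: T₂/T₁ = (P₂/P₁)^((γ−1)/γ) ⇒ T₂ = 458×(0.126)^0.286 = 253 K; V₂ = 137 L.
For an ideal gas ΔU = nCvΔT with Cv = (5/2)R = 20.8 J/(mol·K).
ΔU = 4.70×20.8×(253−458) = -20000 J.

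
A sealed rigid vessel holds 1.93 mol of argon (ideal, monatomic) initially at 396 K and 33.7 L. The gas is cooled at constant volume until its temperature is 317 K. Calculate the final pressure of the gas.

P₁ = nRT₁/V₁ = 1.93×8.314×396/33.7 = 189 kPa.
Isochoric: V stays 33.7 L; P/T = const ⇒ T₂ = 317 K, P₂ = 151 kPa.

151 kPa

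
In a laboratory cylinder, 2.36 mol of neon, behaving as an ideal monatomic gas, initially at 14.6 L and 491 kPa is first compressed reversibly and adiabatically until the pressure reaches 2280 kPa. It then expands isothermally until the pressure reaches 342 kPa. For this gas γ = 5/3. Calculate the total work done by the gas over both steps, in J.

T₁ = P₁V₁/(nR) = 491×14.6/(2.36×8.314) = 365 K.
Step 1 — Adiabatic: T₂/T₁ = (P₂/P₁)^((γ−1)/γ) ⇒ T₂ = 365×(4.64)^0.400 = 675 K; V₂ = 5.81 L.
ΔU = nCvΔT = 2.36×12.5×(675−365) = 9120 J.
Q = 0 for an adiabatic process, so W = −ΔU = -9120 J.
State after step 1: P = 2280 kPa, V = 5.81 L, T = 675 K.
Step 2 — Isothermal: T stays 675 K; PV = const ⇒ V₂ = 38.7 L, P₂ = 342 kPa.
ΔU = 0 (ideal gas, T constant).
W = nRT ln(V₂/V₁) = 2.36×8.314×675×ln(6.67) = 25100 J.
Q = ΔU + W = 25100 J.
Net over both steps: W = 16000 J, Q = 25100 J, ΔU = 9120 J.

16000 J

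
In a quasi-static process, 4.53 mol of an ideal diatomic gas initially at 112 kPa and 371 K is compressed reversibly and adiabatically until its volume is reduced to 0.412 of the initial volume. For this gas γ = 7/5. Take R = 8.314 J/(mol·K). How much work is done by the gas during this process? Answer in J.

V₁ = nRT₁/P₁ = 4.53×8.314×371/112 = 125 L.
Adiabatic: TV^(γ−1) = const ⇒ T₂ = 371×(2.43)^0.400 = 529 K; PV^γ = const ⇒ P₂ = 388 kPa.
ΔU = nCvΔT = 4.53×20.8×(529−371) = 14900 J.
Q = 0 for an adiabatic process, so W = −ΔU = -14900 J.

-14900 J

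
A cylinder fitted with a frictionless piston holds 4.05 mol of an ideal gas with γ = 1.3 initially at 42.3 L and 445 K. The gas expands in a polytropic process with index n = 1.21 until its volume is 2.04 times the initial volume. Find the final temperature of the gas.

383 K

P₁ = nRT₁/V₁ = 4.05×8.314×445/42.3 = 354 kPa.
Polytropic n=1.21: T₂ = T₁(V₁/V₂)^(n−1) = 445×(0.490)^0.21 = 383 K; P₂ = P₁(V₁/V₂)^n = 149 kPa.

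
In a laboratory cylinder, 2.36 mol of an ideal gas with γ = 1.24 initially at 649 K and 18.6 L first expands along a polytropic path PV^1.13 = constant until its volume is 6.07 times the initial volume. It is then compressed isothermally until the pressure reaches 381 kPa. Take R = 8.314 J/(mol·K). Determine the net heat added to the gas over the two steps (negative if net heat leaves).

P₁ = nRT₁/V₁ = 2.36×8.314×649/18.6 = 685 kPa.
Step 1 — Polytropic n=1.13: T₂ = T₁(V₁/V₂)^(n−1) = 649×(0.165)^0.13 = 513 K; P₂ = P₁(V₁/V₂)^n = 89.2 kPa.
W = (P₁V₁−P₂V₂)/(n−1) = (685×18.6−89.2×113)/0.13 = 20500 J.
ΔU = nCvΔT = 2.36×34.6×(513−649) = -11100 J.
Q = ΔU + W = 9380 J.
State after step 1: P = 89.2 kPa, V = 113 L, T = 513 K.
Step 2 — Isothermal: T stays 513 K; PV = const ⇒ V₂ = 26.4 L, P₂ = 381 kPa.
ΔU = 0 (ideal gas, T constant).
W = nRT ln(V₂/V₁) = 2.36×8.314×513×ln(0.234) = -14600 J.
Q = ΔU + W = -14600 J.
Net over both steps: W = 5850 J, Q = -5240 J, ΔU = -11100 J.

-5240 J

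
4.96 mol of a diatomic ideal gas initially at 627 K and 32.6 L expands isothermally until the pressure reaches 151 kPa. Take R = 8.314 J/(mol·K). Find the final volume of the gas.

171 L

P₁ = nRT₁/V₁ = 4.96×8.314×627/32.6 = 793 kPa.
Isothermal: T stays 627 K; PV = const ⇒ V₂ = 171 L, P₂ = 151 kPa.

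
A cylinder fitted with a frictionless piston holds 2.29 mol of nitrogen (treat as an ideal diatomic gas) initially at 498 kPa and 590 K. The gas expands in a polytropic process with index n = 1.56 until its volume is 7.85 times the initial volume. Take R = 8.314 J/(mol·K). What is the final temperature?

186 K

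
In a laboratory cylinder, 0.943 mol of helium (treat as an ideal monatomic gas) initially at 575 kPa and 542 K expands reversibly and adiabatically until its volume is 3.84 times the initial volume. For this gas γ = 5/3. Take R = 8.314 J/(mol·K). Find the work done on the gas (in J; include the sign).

V₁ = nRT₁/P₁ = 0.943×8.314×542/575 = 7.39 L.
Adiabatic: TV^(γ−1) = const ⇒ T₂ = 542×(0.260)^0.667 = 221 K; PV^γ = const ⇒ P₂ = 61.1 kPa.
ΔU = nCvΔT = 0.943×12.5×(221−542) = -3770 J.
Q = 0 for an adiabatic process, so W = −ΔU = 3770 J.
Work done on the gas = −W_by = -3770 J.

-3770 J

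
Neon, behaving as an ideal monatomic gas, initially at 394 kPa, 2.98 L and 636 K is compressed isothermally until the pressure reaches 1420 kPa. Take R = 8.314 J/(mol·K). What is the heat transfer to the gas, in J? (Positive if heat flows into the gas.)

-1510 J

n = P₁V₁/(RT₁) = 394×2.98/(8.314×636) = 0.222 mol.
Isothermal: T stays 636 K; PV = const ⇒ V₂ = 0.827 L, P₂ = 1420 kPa.
ΔU = 0 (ideal gas, T constant).
W = nRT ln(V₂/V₁) = 0.222×8.314×636×ln(0.277) = -1510 J.
Q = ΔU + W = -1510 J.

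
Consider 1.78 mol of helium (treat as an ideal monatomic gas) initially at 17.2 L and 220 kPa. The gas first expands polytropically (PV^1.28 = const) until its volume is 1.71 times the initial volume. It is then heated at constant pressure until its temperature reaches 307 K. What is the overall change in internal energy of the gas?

T₁ = P₁V₁/(nR) = 220×17.2/(1.78×8.314) = 256 K.
Step 1 — Polytropic n=1.28: T₂ = T₁(V₁/V₂)^(n−1) = 256×(0.585)^0.28 = 220 K; P₂ = P₁(V₁/V₂)^n = 111 kPa.
W = (P₁V₁−P₂V₂)/(n−1) = (220×17.2−111×29.4)/0.28 = 1880 J.
ΔU = nCvΔT = 1.78×12.5×(220−256) = -792 J.
Q = ΔU + W = 1090 J.
State after step 1: P = 111 kPa, V = 29.4 L, T = 220 K.
Step 2 — Isobaric: P stays 111 kPa; V/T = const ⇒ T₂ = 307 K, V₂ = 41.0 L.
W = PΔV = 111×(41.0−29.4) kPa·L = 1290 J.
ΔU = nCvΔT = 1.78×12.5×(307−220) = 1930 J.
Q = ΔU + W = nCpΔT = 3220 J.
Net over both steps: W = 3170 J, Q = 4310 J, ΔU = 1140 J.

1140 J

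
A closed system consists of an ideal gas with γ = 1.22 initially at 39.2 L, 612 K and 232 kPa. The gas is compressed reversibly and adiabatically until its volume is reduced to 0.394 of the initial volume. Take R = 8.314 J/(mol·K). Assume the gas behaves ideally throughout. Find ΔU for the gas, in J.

9400 J

n = P₁V₁/(RT₁) = 232×39.2/(8.314×612) = 1.79 mol.
Adiabatic: TV^(γ−1) = const ⇒ T₂ = 612×(2.54)^0.220 = 751 K; PV^γ = const ⇒ P₂ = 723 kPa.
For an ideal gas ΔU = nCvΔT with Cv = R/(γ−1) = 37.8 J/(mol·K).
ΔU = 1.79×37.8×(751−612) = 9400 J.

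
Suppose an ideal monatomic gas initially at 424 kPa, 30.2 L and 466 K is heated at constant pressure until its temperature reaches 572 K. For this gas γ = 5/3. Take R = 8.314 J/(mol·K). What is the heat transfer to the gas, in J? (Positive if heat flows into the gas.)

n = P₁V₁/(RT₁) = 424×30.2/(8.314×466) = 3.31 mol.
Isobaric: P stays 424 kPa; V/T = const ⇒ T₂ = 572 K, V₂ = 37.1 L.
W = PΔV = 424×(37.1−30.2) kPa·L = 2910 J.
ΔU = nCvΔT = 3.31×12.5×(572−466) = 4370 J.
Q = ΔU + W = nCpΔT = 7280 J.

7280 J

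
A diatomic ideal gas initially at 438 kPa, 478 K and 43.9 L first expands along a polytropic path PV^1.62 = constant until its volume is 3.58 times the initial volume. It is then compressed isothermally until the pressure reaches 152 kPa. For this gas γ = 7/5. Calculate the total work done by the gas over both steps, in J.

n = P₁V₁/(RT₁) = 438×43.9/(8.314×478) = 4.84 mol.
Step 1 — Polytropic n=1.62: T₂ = T₁(V₁/V₂)^(n−1) = 478×(0.279)^0.62 = 217 K; P₂ = P₁(V₁/V₂)^n = 55.5 kPa.
W = (P₁V₁−P₂V₂)/(n−1) = (438×43.9−55.5×157)/0.62 = 16900 J.
ΔU = nCvΔT = 4.84×20.8×(217−478) = -26300 J.
Q = ΔU + W = -9320 J.
State after step 1: P = 55.5 kPa, V = 157 L, T = 217 K.
Step 2 — Isothermal: T stays 217 K; PV = const ⇒ V₂ = 57.4 L, P₂ = 152 kPa.
ΔU = 0 (ideal gas, T constant).
W = nRT ln(V₂/V₁) = 4.84×8.314×217×ln(0.365) = -8790 J.
Q = ΔU + W = -8790 J.
Net over both steps: W = 8160 J, Q = -18100 J, ΔU = -26300 J.

8160 J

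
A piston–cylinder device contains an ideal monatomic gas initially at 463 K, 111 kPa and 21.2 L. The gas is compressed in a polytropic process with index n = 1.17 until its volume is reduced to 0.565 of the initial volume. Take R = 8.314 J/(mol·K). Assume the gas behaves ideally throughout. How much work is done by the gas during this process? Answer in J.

-1410 J

n = P₁V₁/(RT₁) = 111×21.2/(8.314×463) = 0.611 mol.
Polytropic n=1.17: T₂ = T₁(V₁/V₂)^(n−1) = 463×(1.77)^0.17 = 510 K; P₂ = P₁(V₁/V₂)^n = 216 kPa.
W = (P₁V₁−P₂V₂)/(n−1) = (111×21.2−216×12.0)/0.17 = -1410 J.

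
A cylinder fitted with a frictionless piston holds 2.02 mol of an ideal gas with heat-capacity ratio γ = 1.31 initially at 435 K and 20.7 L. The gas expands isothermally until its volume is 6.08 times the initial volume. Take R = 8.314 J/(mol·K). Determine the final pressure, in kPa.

58.0 kPa

P₁ = nRT₁/V₁ = 2.02×8.314×435/20.7 = 353 kPa.
Isothermal: T stays 435 K; PV = const ⇒ V₂ = 126 L, P₂ = 58.0 kPa.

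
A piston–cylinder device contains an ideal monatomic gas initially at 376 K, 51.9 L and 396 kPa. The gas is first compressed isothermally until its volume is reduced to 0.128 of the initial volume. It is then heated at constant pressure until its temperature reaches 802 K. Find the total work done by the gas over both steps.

-19000 J

n = P₁V₁/(RT₁) = 396×51.9/(8.314×376) = 6.57 mol.
Step 1 — Isothermal: T stays 376 K; PV = const ⇒ V₂ = 6.64 L, P₂ = 3090 kPa.
ΔU = 0 (ideal gas, T constant).
W = nRT ln(V₂/V₁) = 6.57×8.314×376×ln(0.128) = -42300 J.
Q = ΔU + W = -42300 J.
State after step 1: P = 3090 kPa, V = 6.64 L, T = 376 K.
Step 2 — Isobaric: P stays 3090 kPa; V/T = const ⇒ T₂ = 802 K, V₂ = 14.2 L.
W = PΔV = 3090×(14.2−6.64) kPa·L = 23300 J.
ΔU = nCvΔT = 6.57×12.5×(802−376) = 34900 J.
Q = ΔU + W = nCpΔT = 58200 J.
Net over both steps: W = -19000 J, Q = 16000 J, ΔU = 34900 J.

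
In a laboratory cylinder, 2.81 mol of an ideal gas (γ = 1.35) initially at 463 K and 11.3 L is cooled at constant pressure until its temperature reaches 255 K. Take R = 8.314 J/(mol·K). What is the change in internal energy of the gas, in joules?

P₁ = nRT₁/V₁ = 2.81×8.314×463/11.3 = 957 kPa.
Isobaric: P stays 957 kPa; V/T = const ⇒ T₂ = 255 K, V₂ = 6.22 L.
For an ideal gas ΔU = nCvΔT with Cv = R/(γ−1) = 23.8 J/(mol·K).
ΔU = 2.81×23.8×(255−463) = -13900 J.

-13900 J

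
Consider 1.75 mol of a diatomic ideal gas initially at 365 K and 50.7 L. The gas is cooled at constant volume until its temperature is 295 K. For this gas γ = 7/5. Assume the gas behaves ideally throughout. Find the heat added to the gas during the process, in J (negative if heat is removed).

P₁ = nRT₁/V₁ = 1.75×8.314×365/50.7 = 105 kPa.
Isochoric: V stays 50.7 L; P/T = const ⇒ T₂ = 295 K, P₂ = 84.7 kPa.
W = 0 (no volume change).
ΔU = nCvΔT = 1.75×20.8×(295−365) = -2550 J.
Q = ΔU = -2550 J.

-2550 J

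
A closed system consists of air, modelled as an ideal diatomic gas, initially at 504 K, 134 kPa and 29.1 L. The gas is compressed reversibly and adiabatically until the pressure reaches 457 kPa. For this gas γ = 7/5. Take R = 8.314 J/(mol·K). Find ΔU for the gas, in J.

n = P₁V₁/(RT₁) = 134×29.1/(8.314×504) = 0.931 mol.
Adiabatic: T₂/T₁ = (P₂/P₁)^((γ−1)/γ) ⇒ T₂ = 504×(3.41)^0.286 = 716 K; V₂ = 12.1 L.
For an ideal gas ΔU = nCvΔT with Cv = (5/2)R = 20.8 J/(mol·K).
ΔU = 0.931×20.8×(716−504) = 4090 J.

4090 J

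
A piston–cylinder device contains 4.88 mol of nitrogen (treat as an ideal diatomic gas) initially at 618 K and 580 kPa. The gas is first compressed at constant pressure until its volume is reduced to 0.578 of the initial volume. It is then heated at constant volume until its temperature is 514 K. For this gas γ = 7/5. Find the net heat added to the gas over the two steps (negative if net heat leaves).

V₁ = nRT₁/P₁ = 4.88×8.314×618/580 = 43.2 L.
Step 1 — Isobaric: P stays 580 kPa; V/T = const ⇒ T₂ = 357 K, V₂ = 25.0 L.
W = PΔV = 580×(25.0−43.2) kPa·L = -10600 J.
ΔU = nCvΔT = 4.88×20.8×(357−618) = -26500 J.
Q = ΔU + W = nCpΔT = -37000 J.
State after step 1: P = 580 kPa, V = 25.0 L, T = 357 K.
Step 2 — Isochoric: V stays 25.0 L; P/T = const ⇒ T₂ = 514 K, P₂ = 835 kPa.
W = 0 (no volume change).
ΔU = nCvΔT = 4.88×20.8×(514−357) = 15900 J.
Q = ΔU = 15900 J.
Net over both steps: W = -10600 J, Q = -21100 J, ΔU = -10500 J.

-21100 J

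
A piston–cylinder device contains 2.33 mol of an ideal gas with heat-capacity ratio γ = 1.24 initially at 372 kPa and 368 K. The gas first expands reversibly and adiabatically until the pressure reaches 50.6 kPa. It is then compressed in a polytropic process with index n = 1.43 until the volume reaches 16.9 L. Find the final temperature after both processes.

527 K

V₁ = nRT₁/P₁ = 2.33×8.314×368/372 = 19.2 L.
Step 1 — Adiabatic: T₂/T₁ = (P₂/P₁)^((γ−1)/γ) ⇒ T₂ = 368×(0.136)^0.194 = 250 K; V₂ = 95.8 L.
ΔU = nCvΔT = 2.33×34.6×(250−368) = -9510 J.
Q = 0 for an adiabatic process, so W = −ΔU = 9510 J.
State after step 1: P = 50.6 kPa, V = 95.8 L, T = 250 K.
Step 2 — Polytropic n=1.43: T₂ = T₁(V₁/V₂)^(n−1) = 250×(5.67)^0.43 = 527 K; P₂ = P₁(V₁/V₂)^n = 604 kPa.
W = (P₁V₁−P₂V₂)/(n−1) = (50.6×95.8−604×16.9)/0.43 = -12500 J.
ΔU = nCvΔT = 2.33×34.6×(527−250) = 22400 J.
Q = ΔU + W = 9890 J.
Net over both steps: W = -2970 J, Q = 9890 J, ΔU = 12900 J.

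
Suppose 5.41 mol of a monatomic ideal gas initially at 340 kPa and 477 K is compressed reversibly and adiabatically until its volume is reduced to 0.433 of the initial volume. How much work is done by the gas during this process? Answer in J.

V₁ = nRT₁/P₁ = 5.41×8.314×477/340 = 63.1 L.
Adiabatic: TV^(γ−1) = const ⇒ T₂ = 477×(2.31)^0.667 = 833 K; PV^γ = const ⇒ P₂ = 1370 kPa.
ΔU = nCvΔT = 5.41×12.5×(833−477) = 24000 J.
Q = 0 for an adiabatic process, so W = −ΔU = -24000 J.

-24000 J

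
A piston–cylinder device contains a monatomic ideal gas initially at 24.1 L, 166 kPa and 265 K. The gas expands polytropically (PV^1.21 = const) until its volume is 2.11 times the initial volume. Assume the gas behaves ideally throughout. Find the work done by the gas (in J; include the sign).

2760 J

n = P₁V₁/(RT₁) = 166×24.1/(8.314×265) = 1.82 mol.
Polytropic n=1.21: T₂ = T₁(V₁/V₂)^(n−1) = 265×(0.474)^0.21 = 227 K; P₂ = P₁(V₁/V₂)^n = 67.3 kPa.
W = (P₁V₁−P₂V₂)/(n−1) = (166×24.1−67.3×50.9)/0.21 = 2760 J.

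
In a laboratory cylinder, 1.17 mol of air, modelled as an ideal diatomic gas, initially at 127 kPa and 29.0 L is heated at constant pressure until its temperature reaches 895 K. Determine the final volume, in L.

68.6 L

T₁ = P₁V₁/(nR) = 127×29.0/(1.17×8.314) = 379 K.
Isobaric: P stays 127 kPa; V/T = const ⇒ T₂ = 895 K, V₂ = 68.6 L.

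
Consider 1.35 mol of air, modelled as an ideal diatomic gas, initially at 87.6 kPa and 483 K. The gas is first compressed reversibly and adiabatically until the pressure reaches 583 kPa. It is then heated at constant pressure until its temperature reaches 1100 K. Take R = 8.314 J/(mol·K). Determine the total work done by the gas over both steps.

-6710 J

V₁ = nRT₁/P₁ = 1.35×8.314×483/87.6 = 61.9 L.
Step 1 — Adiabatic: T₂/T₁ = (P₂/P₁)^((γ−1)/γ) ⇒ T₂ = 483×(6.66)^0.286 = 830 K; V₂ = 16.0 L.
ΔU = nCvΔT = 1.35×20.8×(830−483) = 9740 J.
Q = 0 for an adiabatic process, so W = −ΔU = -9740 J.
State after step 1: P = 583 kPa, V = 16.0 L, T = 830 K.
Step 2 — Isobaric: P stays 583 kPa; V/T = const ⇒ T₂ = 1100 K, V₂ = 21.2 L.
W = PΔV = 583×(21.2−16.0) kPa·L = 3030 J.
ΔU = nCvΔT = 1.35×20.8×(1100−830) = 7570 J.
Q = ΔU + W = nCpΔT = 10600 J.
Net over both steps: W = -6710 J, Q = 10600 J, ΔU = 17300 J.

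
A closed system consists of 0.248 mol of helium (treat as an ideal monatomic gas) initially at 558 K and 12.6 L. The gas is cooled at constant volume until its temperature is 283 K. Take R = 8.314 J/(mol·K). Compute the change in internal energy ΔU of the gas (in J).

P₁ = nRT₁/V₁ = 0.248×8.314×558/12.6 = 91.3 kPa.
Isochoric: V stays 12.6 L; P/T = const ⇒ T₂ = 283 K, P₂ = 46.3 kPa.
For an ideal gas ΔU = nCvΔT with Cv = (3/2)R = 12.5 J/(mol·K).
ΔU = 0.248×12.5×(283−558) = -851 J.

-851 J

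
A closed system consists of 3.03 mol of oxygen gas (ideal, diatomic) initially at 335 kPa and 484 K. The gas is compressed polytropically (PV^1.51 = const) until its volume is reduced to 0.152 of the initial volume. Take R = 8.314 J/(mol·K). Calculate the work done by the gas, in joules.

-38600 J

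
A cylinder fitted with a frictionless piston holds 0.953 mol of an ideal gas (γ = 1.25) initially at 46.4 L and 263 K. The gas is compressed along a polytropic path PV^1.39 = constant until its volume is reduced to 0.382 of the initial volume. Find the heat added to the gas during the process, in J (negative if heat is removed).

1360 J

P₁ = nRT₁/V₁ = 0.953×8.314×263/46.4 = 44.9 kPa.
Polytropic n=1.39: T₂ = T₁(V₁/V₂)^(n−1) = 263×(2.62)^0.39 = 383 K; P₂ = P₁(V₁/V₂)^n = 171 kPa.
W = (P₁V₁−P₂V₂)/(n−1) = (44.9×46.4−171×17.7)/0.39 = -2430 J.
ΔU = nCvΔT = 0.953×33.3×(383−263) = 3800 J.
Q = ΔU + W = 1360 J.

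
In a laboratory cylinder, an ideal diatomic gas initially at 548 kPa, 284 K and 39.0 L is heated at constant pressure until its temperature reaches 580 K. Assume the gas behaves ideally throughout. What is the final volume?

79.6 L

Isobaric: P stays 548 kPa; V/T = const ⇒ T₂ = 580 K, V₂ = 79.6 L.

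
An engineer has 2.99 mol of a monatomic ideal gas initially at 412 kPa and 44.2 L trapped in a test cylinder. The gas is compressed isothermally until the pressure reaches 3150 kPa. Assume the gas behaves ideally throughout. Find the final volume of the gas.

T₁ = P₁V₁/(nR) = 412×44.2/(2.99×8.314) = 733 K.
Isothermal: T stays 733 K; PV = const ⇒ V₂ = 5.78 L, P₂ = 3150 kPa.

5.78 L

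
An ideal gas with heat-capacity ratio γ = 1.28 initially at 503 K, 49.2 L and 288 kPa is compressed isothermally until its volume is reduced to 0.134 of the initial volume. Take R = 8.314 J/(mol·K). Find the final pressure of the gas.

2150 kPa

Isothermal: T stays 503 K; PV = const ⇒ V₂ = 6.59 L, P₂ = 2150 kPa.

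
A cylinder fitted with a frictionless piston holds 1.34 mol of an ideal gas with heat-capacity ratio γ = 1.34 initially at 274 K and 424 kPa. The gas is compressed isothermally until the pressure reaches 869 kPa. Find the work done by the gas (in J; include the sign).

V₁ = nRT₁/P₁ = 1.34×8.314×274/424 = 7.20 L.
Isothermal: T stays 274 K; PV = const ⇒ V₂ = 3.51 L, P₂ = 869 kPa.
W = nRT ln(V₂/V₁) = 1.34×8.314×274×ln(0.488) = -2190 J.

-2190 J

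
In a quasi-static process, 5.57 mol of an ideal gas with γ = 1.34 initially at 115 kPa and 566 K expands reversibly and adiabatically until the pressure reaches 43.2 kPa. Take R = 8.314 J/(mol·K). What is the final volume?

V₁ = nRT₁/P₁ = 5.57×8.314×566/115 = 228 L.
Adiabatic: T₂/T₁ = (P₂/P₁)^((γ−1)/γ) ⇒ T₂ = 566×(0.376)^0.254 = 441 K; V₂ = 473 L.

473 L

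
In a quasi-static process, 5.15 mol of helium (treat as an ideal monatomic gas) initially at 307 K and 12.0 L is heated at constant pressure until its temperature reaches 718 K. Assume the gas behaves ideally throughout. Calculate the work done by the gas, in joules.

P₁ = nRT₁/V₁ = 5.15×8.314×307/12.0 = 1100 kPa.
Isobaric: P stays 1100 kPa; V/T = const ⇒ T₂ = 718 K, V₂ = 28.1 L.
W = PΔV = 1100×(28.1−12.0) kPa·L = 17600 J.

17600 J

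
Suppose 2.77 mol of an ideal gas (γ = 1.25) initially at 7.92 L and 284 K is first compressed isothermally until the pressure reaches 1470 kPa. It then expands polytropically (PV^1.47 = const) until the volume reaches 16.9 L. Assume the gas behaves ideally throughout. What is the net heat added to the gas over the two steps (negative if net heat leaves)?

P₁ = nRT₁/V₁ = 2.77×8.314×284/7.92 = 826 kPa.
Step 1 — Isothermal: T stays 284 K; PV = const ⇒ V₂ = 4.45 L, P₂ = 1470 kPa.
ΔU = 0 (ideal gas, T constant).
W = nRT ln(V₂/V₁) = 2.77×8.314×284×ln(0.562) = -3770 J.
Q = ΔU + W = -3770 J.
State after step 1: P = 1470 kPa, V = 4.45 L, T = 284 K.
Step 2 — Polytropic n=1.47: T₂ = T₁(V₁/V₂)^(n−1) = 284×(0.263)^0.47 = 152 K; P₂ = P₁(V₁/V₂)^n = 207 kPa.
W = (P₁V₁−P₂V₂)/(n−1) = (1470×4.45−207×16.9)/0.47 = 6480 J.
ΔU = nCvΔT = 2.77×33.3×(152−284) = -12200 J.
Q = ΔU + W = -5710 J.
Net over both steps: W = 2710 J, Q = -9480 J, ΔU = -12200 J.

-9480 J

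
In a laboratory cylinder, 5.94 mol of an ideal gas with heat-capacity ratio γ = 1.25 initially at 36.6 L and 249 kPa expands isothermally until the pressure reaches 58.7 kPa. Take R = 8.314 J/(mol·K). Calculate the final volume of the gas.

T₁ = P₁V₁/(nR) = 249×36.6/(5.94×8.314) = 185 K.
Isothermal: T stays 185 K; PV = const ⇒ V₂ = 155 L, P₂ = 58.7 kPa.

155 L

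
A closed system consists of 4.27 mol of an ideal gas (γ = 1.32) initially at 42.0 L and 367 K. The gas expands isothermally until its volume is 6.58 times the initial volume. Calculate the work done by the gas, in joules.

24500 J

P₁ = nRT₁/V₁ = 4.27×8.314×367/42.0 = 310 kPa.
Isothermal: T stays 367 K; PV = const ⇒ V₂ = 276 L, P₂ = 47.1 kPa.
W = nRT ln(V₂/V₁) = 4.27×8.314×367×ln(6.58) = 24500 J.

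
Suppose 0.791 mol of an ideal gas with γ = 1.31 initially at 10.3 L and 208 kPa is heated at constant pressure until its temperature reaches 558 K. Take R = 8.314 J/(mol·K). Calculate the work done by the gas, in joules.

1530 J

T₁ = P₁V₁/(nR) = 208×10.3/(0.791×8.314) = 326 K.
Isobaric: P stays 208 kPa; V/T = const ⇒ T₂ = 558 K, V₂ = 17.6 L.
W = PΔV = 208×(17.6−10.3) kPa·L = 1530 J.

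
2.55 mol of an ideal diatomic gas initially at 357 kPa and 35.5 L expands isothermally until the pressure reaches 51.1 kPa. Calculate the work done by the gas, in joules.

T₁ = P₁V₁/(nR) = 357×35.5/(2.55×8.314) = 598 K.
Isothermal: T stays 598 K; PV = const ⇒ V₂ = 248 L, P₂ = 51.1 kPa.
W = nRT ln(V₂/V₁) = 2.55×8.314×598×ln(6.99) = 24600 J.

24600 J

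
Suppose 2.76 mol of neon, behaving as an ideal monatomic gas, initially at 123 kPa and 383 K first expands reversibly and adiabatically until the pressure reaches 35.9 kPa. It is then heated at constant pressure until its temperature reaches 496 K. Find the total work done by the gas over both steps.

V₁ = nRT₁/P₁ = 2.76×8.314×383/123 = 71.5 L.
Step 1 — Adiabatic: T₂/T₁ = (P₂/P₁)^((γ−1)/γ) ⇒ T₂ = 383×(0.292)^0.400 = 234 K; V₂ = 150 L.
ΔU = nCvΔT = 2.76×12.5×(234−383) = -5130 J.
Q = 0 for an adiabatic process, so W = −ΔU = 5130 J.
State after step 1: P = 35.9 kPa, V = 150 L, T = 234 K.
Step 2 — Isobaric: P stays 35.9 kPa; V/T = const ⇒ T₂ = 496 K, V₂ = 317 L.
W = PΔV = 35.9×(317−150) kPa·L = 6010 J.
ΔU = nCvΔT = 2.76×12.5×(496−234) = 9020 J.
Q = ΔU + W = nCpΔT = 15000 J.
Net over both steps: W = 11100 J, Q = 15000 J, ΔU = 3890 J.

11100 J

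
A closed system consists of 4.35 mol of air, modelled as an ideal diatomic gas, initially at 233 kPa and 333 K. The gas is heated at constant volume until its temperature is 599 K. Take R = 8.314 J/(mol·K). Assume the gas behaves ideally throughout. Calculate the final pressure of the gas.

419 kPa

V₁ = nRT₁/P₁ = 4.35×8.314×333/233 = 51.7 L.
Isochoric: V stays 51.7 L; P/T = const ⇒ T₂ = 599 K, P₂ = 419 kPa.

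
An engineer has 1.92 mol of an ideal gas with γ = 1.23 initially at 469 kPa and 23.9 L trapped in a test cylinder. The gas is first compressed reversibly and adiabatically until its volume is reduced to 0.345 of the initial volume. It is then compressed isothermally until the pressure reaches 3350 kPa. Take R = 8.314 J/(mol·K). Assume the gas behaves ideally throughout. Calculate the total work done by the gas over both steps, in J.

-22900 J

T₁ = P₁V₁/(nR) = 469×23.9/(1.92×8.314) = 702 K.
Step 1 — Adiabatic: TV^(γ−1) = const ⇒ T₂ = 702×(2.90)^0.230 = 897 K; PV^γ = const ⇒ P₂ = 1740 kPa.
ΔU = nCvΔT = 1.92×36.1×(897−702) = 13500 J.
Q = 0 for an adiabatic process, so W = −ΔU = -13500 J.
State after step 1: P = 1740 kPa, V = 8.25 L, T = 897 K.
Step 2 — Isothermal: T stays 897 K; PV = const ⇒ V₂ = 4.27 L, P₂ = 3350 kPa.
ΔU = 0 (ideal gas, T constant).
W = nRT ln(V₂/V₁) = 1.92×8.314×897×ln(0.518) = -9410 J.
Q = ΔU + W = -9410 J.
Net over both steps: W = -22900 J, Q = -9410 J, ΔU = 13500 J.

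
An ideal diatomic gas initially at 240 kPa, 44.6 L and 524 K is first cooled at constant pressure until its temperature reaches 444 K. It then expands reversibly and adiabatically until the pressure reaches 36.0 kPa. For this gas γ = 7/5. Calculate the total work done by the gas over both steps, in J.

7850 J

n = P₁V₁/(RT₁) = 240×44.6/(8.314×524) = 2.46 mol.
Step 1 — Isobaric: P stays 240 kPa; V/T = const ⇒ T₂ = 444 K, V₂ = 37.8 L.
W = PΔV = 240×(37.8−44.6) kPa·L = -1630 J.
ΔU = nCvΔT = 2.46×20.8×(444−524) = -4090 J.
Q = ΔU + W = nCpΔT = -5720 J.
State after step 1: P = 240 kPa, V = 37.8 L, T = 444 K.
Step 2 — Adiabatic: T₂/T₁ = (P₂/P₁)^((γ−1)/γ) ⇒ T₂ = 444×(0.150)^0.286 = 258 K; V₂ = 147 L.
ΔU = nCvΔT = 2.46×20.8×(258−444) = -9490 J.
Q = 0 for an adiabatic process, so W = −ΔU = 9490 J.
Net over both steps: W = 7850 J, Q = -5720 J, ΔU = -13600 J.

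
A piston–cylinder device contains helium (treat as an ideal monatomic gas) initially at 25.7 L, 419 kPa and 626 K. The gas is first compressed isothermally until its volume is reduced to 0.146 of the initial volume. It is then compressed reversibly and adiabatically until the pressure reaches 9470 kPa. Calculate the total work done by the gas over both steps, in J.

n = P₁V₁/(RT₁) = 419×25.7/(8.314×626) = 2.07 mol.
Step 1 — Isothermal: T stays 626 K; PV = const ⇒ V₂ = 3.75 L, P₂ = 2870 kPa.
ΔU = 0 (ideal gas, T constant).
W = nRT ln(V₂/V₁) = 2.07×8.314×626×ln(0.146) = -20700 J.
Q = ΔU + W = -20700 J.
State after step 1: P = 2870 kPa, V = 3.75 L, T = 626 K.
Step 2 — Adiabatic: T₂/T₁ = (P₂/P₁)^((γ−1)/γ) ⇒ T₂ = 626×(3.30)^0.400 = 1010 K; V₂ = 1.83 L.
ΔU = nCvΔT = 2.07×12.5×(1010−626) = 9890 J.
Q = 0 for an adiabatic process, so W = −ΔU = -9890 J.
Net over both steps: W = -30600 J, Q = -20700 J, ΔU = 9890 J.

-30600 J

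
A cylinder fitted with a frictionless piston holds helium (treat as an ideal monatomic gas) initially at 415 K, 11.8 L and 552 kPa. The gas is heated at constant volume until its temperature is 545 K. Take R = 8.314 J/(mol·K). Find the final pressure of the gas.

725 kPa

Isochoric: V stays 11.8 L; P/T = const ⇒ T₂ = 545 K, P₂ = 725 kPa.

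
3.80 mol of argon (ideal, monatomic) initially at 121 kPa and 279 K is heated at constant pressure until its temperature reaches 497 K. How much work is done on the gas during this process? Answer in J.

-6890 J

V₁ = nRT₁/P₁ = 3.80×8.314×279/121 = 72.8 L.
Isobaric: P stays 121 kPa; V/T = const ⇒ T₂ = 497 K, V₂ = 130 L.
W = PΔV = 121×(130−72.8) kPa·L = 6890 J.
Work done on the gas = −W_by = -6890 J.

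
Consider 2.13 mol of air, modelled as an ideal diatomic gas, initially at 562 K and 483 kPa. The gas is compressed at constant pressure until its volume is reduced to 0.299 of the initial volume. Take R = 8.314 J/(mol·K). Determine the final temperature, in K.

V₁ = nRT₁/P₁ = 2.13×8.314×562/483 = 20.6 L.
Isobaric: P stays 483 kPa; V/T = const ⇒ T₂ = 168 K, V₂ = 6.16 L.

168 K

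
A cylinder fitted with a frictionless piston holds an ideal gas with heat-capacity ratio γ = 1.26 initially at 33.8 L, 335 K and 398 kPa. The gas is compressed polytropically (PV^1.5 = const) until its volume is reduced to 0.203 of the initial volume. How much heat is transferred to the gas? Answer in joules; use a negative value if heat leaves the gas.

n = P₁V₁/(RT₁) = 398×33.8/(8.314×335) = 4.83 mol.
Polytropic n=1.5: T₂ = T₁(V₁/V₂)^(n−1) = 335×(4.93)^0.50 = 744 K; P₂ = P₁(V₁/V₂)^n = 4350 kPa.
W = (P₁V₁−P₂V₂)/(n−1) = (398×33.8−4350×6.86)/0.50 = -32800 J.
ΔU = nCvΔT = 4.83×32.0×(744−335) = 63100 J.
Q = ΔU + W = 30300 J.

30300 J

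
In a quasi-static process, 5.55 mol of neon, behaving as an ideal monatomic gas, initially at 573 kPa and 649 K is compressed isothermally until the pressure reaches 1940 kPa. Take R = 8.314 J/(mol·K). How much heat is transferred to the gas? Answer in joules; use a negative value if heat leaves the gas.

-36500 J

V₁ = nRT₁/P₁ = 5.55×8.314×649/573 = 52.3 L.
Isothermal: T stays 649 K; PV = const ⇒ V₂ = 15.4 L, P₂ = 1940 kPa.
ΔU = 0 (ideal gas, T constant).
W = nRT ln(V₂/V₁) = 5.55×8.314×649×ln(0.295) = -36500 J.
Q = ΔU + W = -36500 J.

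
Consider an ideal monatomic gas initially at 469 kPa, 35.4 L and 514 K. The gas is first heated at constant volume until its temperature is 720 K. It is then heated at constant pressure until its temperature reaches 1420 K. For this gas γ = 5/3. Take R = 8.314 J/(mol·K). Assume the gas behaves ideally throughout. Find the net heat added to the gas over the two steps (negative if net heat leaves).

66500 J

n = P₁V₁/(RT₁) = 469×35.4/(8.314×514) = 3.89 mol.
Step 1 — Isochoric: V stays 35.4 L; P/T = const ⇒ T₂ = 720 K, P₂ = 657 kPa.
W = 0 (no volume change).
ΔU = nCvΔT = 3.89×12.5×(720−514) = 9980 J.
Q = ΔU = 9980 J.
State after step 1: P = 657 kPa, V = 35.4 L, T = 720 K.
Step 2 — Isobaric: P stays 657 kPa; V/T = const ⇒ T₂ = 1420 K, V₂ = 69.8 L.
W = PΔV = 657×(69.8−35.4) kPa·L = 22600 J.
ΔU = nCvΔT = 3.89×12.5×(1420−720) = 33900 J.
Q = ΔU + W = nCpΔT = 56500 J.
Net over both steps: W = 22600 J, Q = 66500 J, ΔU = 43900 J.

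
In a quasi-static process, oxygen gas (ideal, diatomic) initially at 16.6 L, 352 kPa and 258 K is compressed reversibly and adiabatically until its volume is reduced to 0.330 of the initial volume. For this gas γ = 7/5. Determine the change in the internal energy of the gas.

8150 J

n = P₁V₁/(RT₁) = 352×16.6/(8.314×258) = 2.72 mol.
Adiabatic: TV^(γ−1) = const ⇒ T₂ = 258×(3.03)^0.400 = 402 K; PV^γ = const ⇒ P₂ = 1660 kPa.
For an ideal gas ΔU = nCvΔT with Cv = (5/2)R = 20.8 J/(mol·K).
ΔU = 2.72×20.8×(402−258) = 8150 J.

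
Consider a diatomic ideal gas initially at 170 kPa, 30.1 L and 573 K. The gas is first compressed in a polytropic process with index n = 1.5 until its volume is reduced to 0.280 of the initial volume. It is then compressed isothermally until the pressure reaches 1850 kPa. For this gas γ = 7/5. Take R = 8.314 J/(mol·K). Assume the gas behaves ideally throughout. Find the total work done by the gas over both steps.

-13700 J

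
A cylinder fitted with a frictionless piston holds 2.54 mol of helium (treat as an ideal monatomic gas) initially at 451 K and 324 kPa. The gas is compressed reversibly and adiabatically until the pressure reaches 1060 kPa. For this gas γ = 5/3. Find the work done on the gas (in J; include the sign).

8670 J

V₁ = nRT₁/P₁ = 2.54×8.314×451/324 = 29.4 L.
Adiabatic: T₂/T₁ = (P₂/P₁)^((γ−1)/γ) ⇒ T₂ = 451×(3.27)^0.400 = 725 K; V₂ = 14.4 L.
ΔU = nCvΔT = 2.54×12.5×(725−451) = 8670 J.
Q = 0 for an adiabatic process, so W = −ΔU = -8670 J.
Work done on the gas = −W_by = 8670 J.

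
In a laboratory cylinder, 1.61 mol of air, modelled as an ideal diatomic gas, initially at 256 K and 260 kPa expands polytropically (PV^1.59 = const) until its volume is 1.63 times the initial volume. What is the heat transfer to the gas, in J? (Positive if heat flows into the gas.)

V₁ = nRT₁/P₁ = 1.61×8.314×256/260 = 13.2 L.
Polytropic n=1.59: T₂ = T₁(V₁/V₂)^(n−1) = 256×(0.613)^0.59 = 192 K; P₂ = P₁(V₁/V₂)^n = 120 kPa.
W = (P₁V₁−P₂V₂)/(n−1) = (260×13.2−120×21.5)/0.59 = 1450 J.
ΔU = nCvΔT = 1.61×20.8×(192−256) = -2150 J.
Q = ΔU + W = -691 J.

-691 J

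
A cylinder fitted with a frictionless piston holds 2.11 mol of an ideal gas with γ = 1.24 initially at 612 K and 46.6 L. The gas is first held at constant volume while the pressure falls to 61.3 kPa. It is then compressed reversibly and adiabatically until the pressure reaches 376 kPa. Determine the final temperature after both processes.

231 K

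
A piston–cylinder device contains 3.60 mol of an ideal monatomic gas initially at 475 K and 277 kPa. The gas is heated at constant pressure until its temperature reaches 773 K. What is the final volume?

83.5 L

V₁ = nRT₁/P₁ = 3.60×8.314×475/277 = 51.3 L.
Isobaric: P stays 277 kPa; V/T = const ⇒ T₂ = 773 K, V₂ = 83.5 L.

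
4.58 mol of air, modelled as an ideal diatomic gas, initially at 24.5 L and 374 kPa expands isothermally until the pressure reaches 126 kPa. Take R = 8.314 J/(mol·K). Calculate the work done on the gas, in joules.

T₁ = P₁V₁/(nR) = 374×24.5/(4.58×8.314) = 241 K.
Isothermal: T stays 241 K; PV = const ⇒ V₂ = 72.7 L, P₂ = 126 kPa.
W = nRT ln(V₂/V₁) = 4.58×8.314×241×ln(2.97) = 9970 J.
Work done on the gas = −W_by = -9970 J.

-9970 J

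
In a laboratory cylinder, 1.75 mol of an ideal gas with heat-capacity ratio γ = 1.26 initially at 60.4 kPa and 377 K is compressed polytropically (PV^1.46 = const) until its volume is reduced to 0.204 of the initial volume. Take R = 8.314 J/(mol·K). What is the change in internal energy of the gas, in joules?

V₁ = nRT₁/P₁ = 1.75×8.314×377/60.4 = 90.8 L.
Polytropic n=1.46: T₂ = T₁(V₁/V₂)^(n−1) = 377×(4.90)^0.46 = 783 K; P₂ = P₁(V₁/V₂)^n = 615 kPa.
For an ideal gas ΔU = nCvΔT with Cv = R/(γ−1) = 32.0 J/(mol·K).
ΔU = 1.75×32.0×(783−377) = 22700 J.

22700 J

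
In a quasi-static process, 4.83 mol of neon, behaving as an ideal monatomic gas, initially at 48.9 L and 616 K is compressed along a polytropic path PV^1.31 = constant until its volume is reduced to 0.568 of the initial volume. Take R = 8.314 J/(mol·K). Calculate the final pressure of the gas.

P₁ = nRT₁/V₁ = 4.83×8.314×616/48.9 = 506 kPa.
Polytropic n=1.31: T₂ = T₁(V₁/V₂)^(n−1) = 616×(1.76)^0.31 = 734 K; P₂ = P₁(V₁/V₂)^n = 1060 kPa.

1060 kPa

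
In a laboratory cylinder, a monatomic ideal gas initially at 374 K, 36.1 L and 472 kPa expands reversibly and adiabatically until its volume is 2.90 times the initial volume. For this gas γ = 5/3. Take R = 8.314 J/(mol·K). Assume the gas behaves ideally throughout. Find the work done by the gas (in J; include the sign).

n = P₁V₁/(RT₁) = 472×36.1/(8.314×374) = 5.48 mol.
Adiabatic: TV^(γ−1) = const ⇒ T₂ = 374×(0.345)^0.667 = 184 K; PV^γ = const ⇒ P₂ = 80.0 kPa.
ΔU = nCvΔT = 5.48×12.5×(184−374) = -13000 J.
Q = 0 for an adiabatic process, so W = −ΔU = 13000 J.

13000 J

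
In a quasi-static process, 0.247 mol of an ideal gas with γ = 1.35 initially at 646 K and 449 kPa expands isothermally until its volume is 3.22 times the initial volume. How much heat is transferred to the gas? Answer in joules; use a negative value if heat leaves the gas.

1550 J

V₁ = nRT₁/P₁ = 0.247×8.314×646/449 = 2.95 L.
Isothermal: T stays 646 K; PV = const ⇒ V₂ = 9.51 L, P₂ = 139 kPa.
ΔU = 0 (ideal gas, T constant).
W = nRT ln(V₂/V₁) = 0.247×8.314×646×ln(3.22) = 1550 J.
Q = ΔU + W = 1550 J.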